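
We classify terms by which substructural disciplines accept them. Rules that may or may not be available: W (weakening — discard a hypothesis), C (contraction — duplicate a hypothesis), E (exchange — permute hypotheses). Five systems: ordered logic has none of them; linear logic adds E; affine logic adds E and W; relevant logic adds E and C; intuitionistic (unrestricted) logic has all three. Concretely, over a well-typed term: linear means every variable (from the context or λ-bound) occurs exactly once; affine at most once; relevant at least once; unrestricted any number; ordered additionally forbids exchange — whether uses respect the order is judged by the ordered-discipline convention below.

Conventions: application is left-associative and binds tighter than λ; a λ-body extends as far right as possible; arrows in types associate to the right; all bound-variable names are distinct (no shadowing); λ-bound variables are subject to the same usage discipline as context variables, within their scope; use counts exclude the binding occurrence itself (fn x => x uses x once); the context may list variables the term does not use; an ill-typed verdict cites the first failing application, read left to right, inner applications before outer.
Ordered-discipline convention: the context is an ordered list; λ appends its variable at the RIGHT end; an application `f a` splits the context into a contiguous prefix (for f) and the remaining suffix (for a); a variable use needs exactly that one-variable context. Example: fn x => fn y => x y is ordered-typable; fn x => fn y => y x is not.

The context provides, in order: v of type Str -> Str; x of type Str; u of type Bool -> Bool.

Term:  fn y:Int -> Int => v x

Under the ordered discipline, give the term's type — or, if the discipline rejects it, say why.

not well-typed under ordered — unused: u, y — weakening required
use counts: v=1, x=1, u=0, y (bound)=0
order of uses: v, x
typing: the term checks, with type (Int -> Int) -> Str
per-discipline verdicts: ordered ✗; linear ✗; affine ✓; relevant ✗; unrestricted ✓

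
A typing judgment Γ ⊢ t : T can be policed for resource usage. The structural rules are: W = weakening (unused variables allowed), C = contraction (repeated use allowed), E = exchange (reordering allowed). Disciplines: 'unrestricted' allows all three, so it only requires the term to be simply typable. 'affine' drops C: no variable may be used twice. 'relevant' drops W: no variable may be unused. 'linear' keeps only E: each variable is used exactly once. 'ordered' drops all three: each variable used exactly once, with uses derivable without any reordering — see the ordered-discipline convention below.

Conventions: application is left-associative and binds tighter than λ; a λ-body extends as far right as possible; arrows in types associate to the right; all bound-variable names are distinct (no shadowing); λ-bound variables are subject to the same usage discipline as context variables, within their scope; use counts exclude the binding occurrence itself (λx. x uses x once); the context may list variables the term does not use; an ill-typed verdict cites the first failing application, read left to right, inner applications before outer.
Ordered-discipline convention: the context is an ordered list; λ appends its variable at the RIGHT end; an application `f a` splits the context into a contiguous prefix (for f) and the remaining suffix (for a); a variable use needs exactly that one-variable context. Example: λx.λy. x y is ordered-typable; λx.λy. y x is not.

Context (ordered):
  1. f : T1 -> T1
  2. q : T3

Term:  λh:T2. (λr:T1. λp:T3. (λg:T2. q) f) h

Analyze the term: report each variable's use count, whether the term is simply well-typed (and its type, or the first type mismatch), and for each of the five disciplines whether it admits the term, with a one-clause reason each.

counts: f: 1; q: 1; h (bound): 1; r (bound): 0; p (bound): 0; g (bound): 0
left-to-right use order: q, f, h
typing: ill-typed: a function awaiting T2 gets T1 -> T1
ordered: ✗, fails simple typing
linear: ✗, a type mismatch blocks all five
affine: ✗, the type mismatch rejects it
relevant: ✗, not simply typable
unrestricted: ✗, fails simple typing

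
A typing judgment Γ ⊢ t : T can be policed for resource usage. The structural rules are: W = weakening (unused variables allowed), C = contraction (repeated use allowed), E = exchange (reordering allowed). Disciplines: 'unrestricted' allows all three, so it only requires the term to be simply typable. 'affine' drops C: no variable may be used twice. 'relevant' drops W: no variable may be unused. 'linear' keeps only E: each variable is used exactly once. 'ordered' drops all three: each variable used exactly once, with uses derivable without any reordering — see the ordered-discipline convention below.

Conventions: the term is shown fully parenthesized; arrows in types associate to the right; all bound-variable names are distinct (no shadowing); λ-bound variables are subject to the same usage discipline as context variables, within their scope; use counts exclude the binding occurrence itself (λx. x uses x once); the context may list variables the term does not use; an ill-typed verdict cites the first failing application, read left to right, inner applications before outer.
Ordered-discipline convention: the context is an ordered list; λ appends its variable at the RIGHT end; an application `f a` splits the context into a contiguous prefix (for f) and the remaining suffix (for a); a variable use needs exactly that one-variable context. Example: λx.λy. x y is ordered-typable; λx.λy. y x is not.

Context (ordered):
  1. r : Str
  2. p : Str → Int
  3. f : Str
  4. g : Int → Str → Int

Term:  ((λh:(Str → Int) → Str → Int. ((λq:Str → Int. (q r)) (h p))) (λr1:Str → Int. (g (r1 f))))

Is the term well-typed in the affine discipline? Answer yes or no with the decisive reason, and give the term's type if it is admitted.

yes — r, p, f, g, h, q, r1: no repeats, contraction unneeded; term : Int
variable uses: r: 1, p: 1, f: 1, g: 1, h (λ-bound): 1, q (λ-bound): 1, r1 (λ-bound): 1
order of uses: q, r, h, p, g, r1, f
typing: ✓ — Int
across the five disciplines: ordered ✗ | linear ✓ | affine ✓ | relevant ✓ | unrestricted ✓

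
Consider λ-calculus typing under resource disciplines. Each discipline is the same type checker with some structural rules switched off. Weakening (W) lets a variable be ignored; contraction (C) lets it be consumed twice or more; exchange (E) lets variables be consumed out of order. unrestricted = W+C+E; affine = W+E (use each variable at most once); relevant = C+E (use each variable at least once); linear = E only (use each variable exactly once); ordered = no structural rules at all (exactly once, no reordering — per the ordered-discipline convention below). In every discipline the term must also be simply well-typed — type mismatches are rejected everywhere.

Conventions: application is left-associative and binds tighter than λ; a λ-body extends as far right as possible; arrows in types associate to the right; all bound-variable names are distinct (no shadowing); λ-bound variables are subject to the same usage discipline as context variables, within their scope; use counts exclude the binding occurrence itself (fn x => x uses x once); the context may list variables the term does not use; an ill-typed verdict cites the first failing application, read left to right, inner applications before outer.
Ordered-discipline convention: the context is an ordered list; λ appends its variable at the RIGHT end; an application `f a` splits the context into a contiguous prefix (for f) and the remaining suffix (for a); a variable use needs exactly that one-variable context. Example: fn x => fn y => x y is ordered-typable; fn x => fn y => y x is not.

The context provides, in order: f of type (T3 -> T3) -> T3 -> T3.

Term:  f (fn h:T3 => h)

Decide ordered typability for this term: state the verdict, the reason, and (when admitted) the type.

yes — single-use (f, h), ordered derivation ok; term : T3 -> T3
counts: f: 1×, h [bound]: 1×
order of uses: f, h
typing: well-typed at T3 -> T3
across the five disciplines: ordered ✓ · linear ✓ · affine ✓ · relevant ✓ · unrestricted ✓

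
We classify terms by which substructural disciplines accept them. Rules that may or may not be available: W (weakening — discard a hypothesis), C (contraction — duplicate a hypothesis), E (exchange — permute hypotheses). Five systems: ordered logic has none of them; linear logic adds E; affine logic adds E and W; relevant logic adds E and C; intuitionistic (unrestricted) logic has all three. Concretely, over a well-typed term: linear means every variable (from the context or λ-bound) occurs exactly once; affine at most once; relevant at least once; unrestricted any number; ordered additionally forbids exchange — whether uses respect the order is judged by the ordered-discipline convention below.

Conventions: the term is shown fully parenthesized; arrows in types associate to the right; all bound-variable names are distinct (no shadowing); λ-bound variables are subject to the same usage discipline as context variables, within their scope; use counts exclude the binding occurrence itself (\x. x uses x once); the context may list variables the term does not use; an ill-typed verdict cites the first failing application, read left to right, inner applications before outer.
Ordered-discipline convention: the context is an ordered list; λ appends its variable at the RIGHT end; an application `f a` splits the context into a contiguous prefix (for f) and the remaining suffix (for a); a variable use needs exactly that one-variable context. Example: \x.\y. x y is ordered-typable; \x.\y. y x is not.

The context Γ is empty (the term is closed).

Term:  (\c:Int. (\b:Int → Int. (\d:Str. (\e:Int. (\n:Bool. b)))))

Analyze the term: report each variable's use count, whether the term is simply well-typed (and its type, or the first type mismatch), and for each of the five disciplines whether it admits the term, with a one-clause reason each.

variable uses: c (λ-bound): 0; b (λ-bound): 1; d (λ-bound): 0; e (λ-bound): 0; n (λ-bound): 0
left-to-right use order: b
typing: well-typed — term : Int → (Int → Int) → Str → Int → Bool → Int → Int
ordered: ✗ — c, d, e, n left unused
linear: ✗ — c, d, e, n left unused
affine: ✓ — no duplicate uses among c, b, d, e, n
relevant: ✗ — c, d, e, n left unused
unrestricted: ✓ — typability at Int → (Int → Int) → Str → Int → Bool → Int → Int is all that's needed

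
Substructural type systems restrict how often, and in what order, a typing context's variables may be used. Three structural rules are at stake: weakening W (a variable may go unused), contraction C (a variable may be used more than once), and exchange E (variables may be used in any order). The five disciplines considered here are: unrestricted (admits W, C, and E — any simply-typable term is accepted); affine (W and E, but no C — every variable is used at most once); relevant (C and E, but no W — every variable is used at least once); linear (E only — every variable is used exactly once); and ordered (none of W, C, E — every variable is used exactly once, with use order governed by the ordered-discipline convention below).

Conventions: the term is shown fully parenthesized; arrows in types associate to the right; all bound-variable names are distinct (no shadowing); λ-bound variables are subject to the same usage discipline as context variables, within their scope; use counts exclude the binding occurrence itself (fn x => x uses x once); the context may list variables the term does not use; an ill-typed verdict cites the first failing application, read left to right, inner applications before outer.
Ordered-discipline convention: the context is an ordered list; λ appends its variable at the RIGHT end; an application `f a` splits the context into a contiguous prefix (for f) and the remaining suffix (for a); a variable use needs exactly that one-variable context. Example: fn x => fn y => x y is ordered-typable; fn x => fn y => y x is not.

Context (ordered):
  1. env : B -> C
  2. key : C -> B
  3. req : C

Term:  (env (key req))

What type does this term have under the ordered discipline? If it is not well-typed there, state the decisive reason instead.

term : C
variable uses: env ×1, key ×1, req ×1
left-to-right use order: env, key, req
typing: ✓ — C
all disciplines: ordered ✓, linear ✓, affine ✓, relevant ✓, unrestricted ✓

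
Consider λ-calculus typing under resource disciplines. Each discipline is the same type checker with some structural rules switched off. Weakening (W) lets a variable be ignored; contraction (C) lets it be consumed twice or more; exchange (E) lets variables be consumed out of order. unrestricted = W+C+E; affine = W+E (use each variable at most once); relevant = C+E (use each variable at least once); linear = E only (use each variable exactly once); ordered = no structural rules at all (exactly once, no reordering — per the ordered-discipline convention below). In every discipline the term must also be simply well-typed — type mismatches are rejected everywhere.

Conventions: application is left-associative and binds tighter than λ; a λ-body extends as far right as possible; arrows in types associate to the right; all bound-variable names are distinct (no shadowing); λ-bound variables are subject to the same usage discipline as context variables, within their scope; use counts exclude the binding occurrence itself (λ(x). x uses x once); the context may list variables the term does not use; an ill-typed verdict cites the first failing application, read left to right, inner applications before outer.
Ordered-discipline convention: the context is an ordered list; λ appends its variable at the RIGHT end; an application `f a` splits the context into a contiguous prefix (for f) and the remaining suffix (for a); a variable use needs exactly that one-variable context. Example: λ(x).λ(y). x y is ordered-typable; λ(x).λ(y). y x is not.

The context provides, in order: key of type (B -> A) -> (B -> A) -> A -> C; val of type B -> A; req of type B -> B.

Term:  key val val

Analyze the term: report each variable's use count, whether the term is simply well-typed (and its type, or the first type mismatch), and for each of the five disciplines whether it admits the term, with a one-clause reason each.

variable uses: key=1; val=2; req=0
left-to-right use order: key, val, val
typing: the term checks, with type A -> C
ordered ✗ (uses contraction: val ×2; req never used (weakening))
linear ✗ (uses contraction: val ×2; req never used (weakening))
affine ✗ (uses contraction: val ×2)
relevant ✗ (req never used (weakening))
unrestricted ✓ (typability at A -> C is all that's needed)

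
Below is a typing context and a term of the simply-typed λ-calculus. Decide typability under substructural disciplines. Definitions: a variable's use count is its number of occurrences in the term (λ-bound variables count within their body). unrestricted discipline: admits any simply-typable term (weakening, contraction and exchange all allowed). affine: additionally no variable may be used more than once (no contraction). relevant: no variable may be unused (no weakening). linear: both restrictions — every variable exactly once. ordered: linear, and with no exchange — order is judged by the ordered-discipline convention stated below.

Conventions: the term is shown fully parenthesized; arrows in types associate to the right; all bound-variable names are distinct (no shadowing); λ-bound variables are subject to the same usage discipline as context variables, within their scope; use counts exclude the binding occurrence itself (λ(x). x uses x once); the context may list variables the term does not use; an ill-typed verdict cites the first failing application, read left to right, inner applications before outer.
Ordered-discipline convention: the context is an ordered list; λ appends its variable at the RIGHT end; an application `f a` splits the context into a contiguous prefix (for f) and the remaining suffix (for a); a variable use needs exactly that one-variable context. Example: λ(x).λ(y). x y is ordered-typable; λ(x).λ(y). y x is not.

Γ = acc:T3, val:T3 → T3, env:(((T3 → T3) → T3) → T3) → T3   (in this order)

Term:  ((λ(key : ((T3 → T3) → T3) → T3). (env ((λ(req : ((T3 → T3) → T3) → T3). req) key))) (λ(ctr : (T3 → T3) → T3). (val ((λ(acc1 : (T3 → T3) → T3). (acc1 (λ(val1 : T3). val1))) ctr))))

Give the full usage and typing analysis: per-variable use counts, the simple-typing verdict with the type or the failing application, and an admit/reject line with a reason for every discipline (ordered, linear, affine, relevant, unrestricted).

usage: acc=0, val=1, env=1, key (bound)=1, req (bound)=1, ctr (bound)=1, acc1 (bound)=1, val1 (bound)=1
uses in reading order: env, req, key, val, acc1, val1, ctr
typing: well-typed at T3
ordered: ✗, unused: acc — weakening required
linear: ✗, unused: acc — weakening required
affine: ✓, at most one use each (acc, val, env, key, req, ctr, acc1, val1)
relevant: ✗, unused: acc — weakening required
unrestricted: ✓, simply typable at T3; W, C, E all held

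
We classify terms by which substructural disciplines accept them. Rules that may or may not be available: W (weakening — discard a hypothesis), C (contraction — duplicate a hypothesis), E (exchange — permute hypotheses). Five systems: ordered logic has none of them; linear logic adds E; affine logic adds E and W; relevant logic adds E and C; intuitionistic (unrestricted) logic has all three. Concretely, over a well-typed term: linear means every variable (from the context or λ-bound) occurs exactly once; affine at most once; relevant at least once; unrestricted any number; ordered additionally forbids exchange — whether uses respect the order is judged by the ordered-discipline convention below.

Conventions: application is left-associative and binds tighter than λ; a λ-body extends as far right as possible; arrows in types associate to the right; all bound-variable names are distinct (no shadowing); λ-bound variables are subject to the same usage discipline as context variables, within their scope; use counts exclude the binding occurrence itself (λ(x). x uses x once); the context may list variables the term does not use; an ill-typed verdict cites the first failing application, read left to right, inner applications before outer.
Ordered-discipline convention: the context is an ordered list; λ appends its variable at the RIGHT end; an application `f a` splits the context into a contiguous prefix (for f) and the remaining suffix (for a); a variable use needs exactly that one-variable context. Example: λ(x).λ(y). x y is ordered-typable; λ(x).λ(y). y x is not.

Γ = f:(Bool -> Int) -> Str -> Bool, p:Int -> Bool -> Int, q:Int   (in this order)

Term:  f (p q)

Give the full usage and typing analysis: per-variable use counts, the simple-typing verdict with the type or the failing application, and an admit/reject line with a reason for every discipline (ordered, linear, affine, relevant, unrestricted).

counts: f: 1; p: 1; q: 1
left-to-right use order: f, p, q
typing: the term checks, with type Str -> Bool
ordered: ✓, one use each (f, p, q); ordered split holds
linear: ✓, f, p, q: one use apiece
affine: ✓, no duplicate uses among f, p, q
relevant: ✓, none of f, p, q goes unused
unrestricted: ✓, well-typed at Str -> Bool; no restrictions here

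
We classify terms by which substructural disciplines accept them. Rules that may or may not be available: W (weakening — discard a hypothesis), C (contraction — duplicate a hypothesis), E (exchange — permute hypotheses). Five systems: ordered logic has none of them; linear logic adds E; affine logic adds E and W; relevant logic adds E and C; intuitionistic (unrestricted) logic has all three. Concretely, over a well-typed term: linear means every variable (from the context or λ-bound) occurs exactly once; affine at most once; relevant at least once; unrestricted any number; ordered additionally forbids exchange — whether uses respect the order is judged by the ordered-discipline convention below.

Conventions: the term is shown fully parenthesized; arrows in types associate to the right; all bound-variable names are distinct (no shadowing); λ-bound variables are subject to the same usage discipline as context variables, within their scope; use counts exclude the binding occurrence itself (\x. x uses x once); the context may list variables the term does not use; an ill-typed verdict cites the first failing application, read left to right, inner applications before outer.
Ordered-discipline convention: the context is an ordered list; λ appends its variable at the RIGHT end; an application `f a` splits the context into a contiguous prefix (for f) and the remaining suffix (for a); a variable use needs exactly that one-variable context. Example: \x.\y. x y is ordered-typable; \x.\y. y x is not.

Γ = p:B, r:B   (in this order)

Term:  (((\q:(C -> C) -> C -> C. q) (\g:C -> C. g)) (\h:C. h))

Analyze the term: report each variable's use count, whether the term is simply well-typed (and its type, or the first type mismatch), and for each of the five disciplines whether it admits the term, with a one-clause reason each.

use counts: p ×0, r ×0, q (λ-bound) ×1, g (λ-bound) ×1, h (λ-bound) ×1
left-to-right use order: q, g, h
typing: well-typed — term : C -> C
ordered: ✗, unused: p, r — weakening required
linear: ✗, unused: p, r — weakening required
affine: ✓, no duplicate uses among p, r, q, g, h
relevant: ✗, unused: p, r — weakening required
unrestricted: ✓, type-checks (C -> C) and nothing is barred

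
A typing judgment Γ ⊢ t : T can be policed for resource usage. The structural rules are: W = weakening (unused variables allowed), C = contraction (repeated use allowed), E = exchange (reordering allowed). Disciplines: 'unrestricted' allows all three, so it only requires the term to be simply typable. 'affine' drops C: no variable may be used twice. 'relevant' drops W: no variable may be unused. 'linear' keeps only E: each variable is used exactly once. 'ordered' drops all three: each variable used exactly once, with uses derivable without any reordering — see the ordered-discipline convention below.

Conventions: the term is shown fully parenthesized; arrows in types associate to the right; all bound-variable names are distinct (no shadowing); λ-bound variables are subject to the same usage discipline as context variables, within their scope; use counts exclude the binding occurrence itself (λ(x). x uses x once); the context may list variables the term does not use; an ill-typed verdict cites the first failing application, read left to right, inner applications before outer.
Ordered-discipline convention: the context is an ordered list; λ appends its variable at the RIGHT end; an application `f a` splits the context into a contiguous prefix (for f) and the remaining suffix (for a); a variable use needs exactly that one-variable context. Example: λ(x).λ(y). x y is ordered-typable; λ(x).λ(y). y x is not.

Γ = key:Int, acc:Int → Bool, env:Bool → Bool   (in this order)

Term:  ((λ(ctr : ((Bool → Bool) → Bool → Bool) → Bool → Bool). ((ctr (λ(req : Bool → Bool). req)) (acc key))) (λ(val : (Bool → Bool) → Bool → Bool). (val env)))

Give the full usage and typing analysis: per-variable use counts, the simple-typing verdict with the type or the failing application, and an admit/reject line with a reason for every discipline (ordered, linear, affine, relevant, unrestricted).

use counts: key=1, acc=1, env=1, ctr [bound]=1, req [bound]=1, val [bound]=1
left-to-right use order: ctr, req, acc, key, val, env
typing: well-typed — term : Bool
ordered: ✗ — use order ctr, req, acc, key, val, env needs exchange
linear: ✓ — single use per variable (key, acc, env, ctr, req, val)
affine: ✓ — none of key, acc, env, ctr, req, val used more than once
relevant: ✓ — every one of key, acc, env, ctr, req, val appears
unrestricted: ✓ — simply typable at Bool; W, C, E all held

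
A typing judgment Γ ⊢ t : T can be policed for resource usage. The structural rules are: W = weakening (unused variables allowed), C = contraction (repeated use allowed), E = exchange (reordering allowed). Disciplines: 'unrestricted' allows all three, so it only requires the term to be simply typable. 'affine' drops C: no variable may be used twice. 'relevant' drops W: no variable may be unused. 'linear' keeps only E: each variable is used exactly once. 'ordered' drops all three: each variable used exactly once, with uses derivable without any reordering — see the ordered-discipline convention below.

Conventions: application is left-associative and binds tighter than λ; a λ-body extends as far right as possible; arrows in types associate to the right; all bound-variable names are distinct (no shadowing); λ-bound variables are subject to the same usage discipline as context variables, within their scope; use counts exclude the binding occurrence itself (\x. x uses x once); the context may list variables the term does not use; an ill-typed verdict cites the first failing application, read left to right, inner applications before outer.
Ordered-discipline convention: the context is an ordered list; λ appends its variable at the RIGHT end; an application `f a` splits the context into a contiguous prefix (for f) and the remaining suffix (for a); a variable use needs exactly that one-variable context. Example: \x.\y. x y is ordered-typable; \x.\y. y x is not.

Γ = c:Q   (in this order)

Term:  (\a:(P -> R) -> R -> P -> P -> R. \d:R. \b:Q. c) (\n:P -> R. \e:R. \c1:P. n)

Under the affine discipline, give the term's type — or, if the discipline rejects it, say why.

term : R -> Q -> Q
counts: c=1; a (bound)=0; d (bound)=0; b (bound)=0; n (bound)=1; e (bound)=0; c1 (bound)=0
order of uses: c, n
typing: ✓ — R -> Q -> Q
summary: ordered ✗ | linear ✗ | affine ✓ | relevant ✗ | unrestricted ✓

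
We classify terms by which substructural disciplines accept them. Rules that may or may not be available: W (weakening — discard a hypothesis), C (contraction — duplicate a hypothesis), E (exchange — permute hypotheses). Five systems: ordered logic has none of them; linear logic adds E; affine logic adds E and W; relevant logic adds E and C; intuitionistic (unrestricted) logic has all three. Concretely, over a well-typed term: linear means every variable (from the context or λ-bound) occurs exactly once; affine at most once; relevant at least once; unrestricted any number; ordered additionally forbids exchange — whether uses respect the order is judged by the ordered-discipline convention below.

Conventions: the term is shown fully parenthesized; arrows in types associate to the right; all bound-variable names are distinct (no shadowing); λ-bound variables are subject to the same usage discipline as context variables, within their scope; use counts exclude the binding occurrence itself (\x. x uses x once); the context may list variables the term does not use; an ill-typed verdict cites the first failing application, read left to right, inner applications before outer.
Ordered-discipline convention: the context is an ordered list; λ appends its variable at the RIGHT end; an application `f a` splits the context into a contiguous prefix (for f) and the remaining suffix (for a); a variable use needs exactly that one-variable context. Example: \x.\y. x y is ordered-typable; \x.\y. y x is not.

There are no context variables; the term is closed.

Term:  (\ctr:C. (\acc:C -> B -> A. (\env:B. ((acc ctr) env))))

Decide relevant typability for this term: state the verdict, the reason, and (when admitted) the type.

yes — at least one use each (ctr, acc, env); term : C -> (C -> B -> A) -> B -> A
counts: ctr (λ-bound)=1, acc (λ-bound)=1, env (λ-bound)=1
use order (left to right): acc, ctr, env
typing: ✓ — C -> (C -> B -> A) -> B -> A
all disciplines: ordered ✗ · linear ✓ · affine ✓ · relevant ✓ · unrestricted ✓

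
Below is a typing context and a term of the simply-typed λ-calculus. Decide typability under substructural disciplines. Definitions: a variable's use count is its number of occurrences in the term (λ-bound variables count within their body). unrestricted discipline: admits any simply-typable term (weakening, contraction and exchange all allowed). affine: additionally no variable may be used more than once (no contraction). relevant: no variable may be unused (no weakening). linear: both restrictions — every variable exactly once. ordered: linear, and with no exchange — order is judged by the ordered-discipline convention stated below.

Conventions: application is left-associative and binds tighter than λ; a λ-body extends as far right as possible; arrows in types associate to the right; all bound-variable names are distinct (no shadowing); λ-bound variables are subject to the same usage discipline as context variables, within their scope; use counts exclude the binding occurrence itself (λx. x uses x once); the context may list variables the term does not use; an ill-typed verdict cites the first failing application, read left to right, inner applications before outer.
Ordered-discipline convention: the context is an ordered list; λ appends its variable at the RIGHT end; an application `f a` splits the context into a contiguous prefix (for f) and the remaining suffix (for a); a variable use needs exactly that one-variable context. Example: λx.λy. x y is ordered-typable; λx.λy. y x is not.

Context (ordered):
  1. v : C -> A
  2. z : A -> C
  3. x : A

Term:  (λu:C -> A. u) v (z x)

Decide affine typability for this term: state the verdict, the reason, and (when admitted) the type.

yes — none of v, z, x, u used more than once; term : A
usage: v ×1, z ×1, x ×1, u [bound] ×1
order of uses: u, v, z, x
typing: the term checks, with type A
across the five disciplines: ordered ✓ · linear ✓ · affine ✓ · relevant ✓ · unrestricted ✓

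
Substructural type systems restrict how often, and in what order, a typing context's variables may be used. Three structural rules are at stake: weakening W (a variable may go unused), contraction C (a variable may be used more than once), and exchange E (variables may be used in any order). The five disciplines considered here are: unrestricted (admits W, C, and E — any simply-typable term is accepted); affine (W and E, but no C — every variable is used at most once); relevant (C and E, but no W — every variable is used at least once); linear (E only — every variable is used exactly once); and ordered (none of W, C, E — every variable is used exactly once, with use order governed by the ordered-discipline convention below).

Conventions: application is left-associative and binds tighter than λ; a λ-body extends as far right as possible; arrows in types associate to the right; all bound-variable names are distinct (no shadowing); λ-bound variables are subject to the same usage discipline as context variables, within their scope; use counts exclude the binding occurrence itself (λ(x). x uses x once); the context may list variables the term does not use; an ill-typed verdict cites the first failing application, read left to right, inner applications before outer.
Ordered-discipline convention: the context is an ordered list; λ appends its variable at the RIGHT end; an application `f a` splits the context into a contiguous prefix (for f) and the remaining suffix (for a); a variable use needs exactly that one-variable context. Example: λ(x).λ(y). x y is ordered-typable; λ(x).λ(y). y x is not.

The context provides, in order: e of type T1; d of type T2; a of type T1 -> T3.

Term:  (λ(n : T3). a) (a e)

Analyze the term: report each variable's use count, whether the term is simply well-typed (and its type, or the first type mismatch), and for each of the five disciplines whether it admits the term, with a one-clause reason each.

use counts: e ×1; d ×0; a ×2; n (bound) ×0
uses in reading order: a, a, e
typing: well-typed at T1 -> T3
ordered ✗ (uses contraction: a ×2; d, n never used (weakening))
linear ✗ (uses contraction: a ×2; d, n never used (weakening))
affine ✗ (uses contraction: a ×2)
relevant ✗ (d, n never used (weakening))
unrestricted ✓ (type-checks (T1 -> T3) and nothing is barred)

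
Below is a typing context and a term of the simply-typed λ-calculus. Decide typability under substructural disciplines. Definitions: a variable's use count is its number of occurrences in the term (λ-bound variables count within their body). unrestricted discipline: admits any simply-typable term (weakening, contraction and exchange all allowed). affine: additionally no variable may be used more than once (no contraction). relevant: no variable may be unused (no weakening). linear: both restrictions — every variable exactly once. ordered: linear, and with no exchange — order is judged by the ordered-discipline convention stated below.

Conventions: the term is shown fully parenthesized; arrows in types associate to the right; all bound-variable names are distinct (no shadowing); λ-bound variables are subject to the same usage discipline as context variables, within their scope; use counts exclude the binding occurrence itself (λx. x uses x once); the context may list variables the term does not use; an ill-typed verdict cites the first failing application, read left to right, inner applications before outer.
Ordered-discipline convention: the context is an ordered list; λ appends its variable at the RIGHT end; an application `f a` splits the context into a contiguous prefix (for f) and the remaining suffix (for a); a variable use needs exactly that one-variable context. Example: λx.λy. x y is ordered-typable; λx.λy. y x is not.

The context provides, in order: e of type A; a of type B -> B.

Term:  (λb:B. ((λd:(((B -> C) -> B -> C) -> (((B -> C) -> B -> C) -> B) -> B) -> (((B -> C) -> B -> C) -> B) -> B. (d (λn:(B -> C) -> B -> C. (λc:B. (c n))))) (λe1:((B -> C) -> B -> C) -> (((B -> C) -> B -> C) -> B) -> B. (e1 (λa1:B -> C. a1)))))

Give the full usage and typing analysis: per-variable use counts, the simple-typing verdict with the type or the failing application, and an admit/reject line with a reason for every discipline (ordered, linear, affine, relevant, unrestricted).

counts: e ×0, a ×0, b [bound] ×0, d [bound] ×1, n [bound] ×1, c [bound] ×1, e1 [bound] ×1, a1 [bound] ×1
use order (left to right): d, c, n, e1, a1
typing: ill-typed: non-function type B applied to an argument
ordered: ✗, fails simple typing
linear: ✗, a type mismatch blocks all five
affine: ✗, the type mismatch rejects it
relevant: ✗, not simply typable
unrestricted: ✗, fails simple typing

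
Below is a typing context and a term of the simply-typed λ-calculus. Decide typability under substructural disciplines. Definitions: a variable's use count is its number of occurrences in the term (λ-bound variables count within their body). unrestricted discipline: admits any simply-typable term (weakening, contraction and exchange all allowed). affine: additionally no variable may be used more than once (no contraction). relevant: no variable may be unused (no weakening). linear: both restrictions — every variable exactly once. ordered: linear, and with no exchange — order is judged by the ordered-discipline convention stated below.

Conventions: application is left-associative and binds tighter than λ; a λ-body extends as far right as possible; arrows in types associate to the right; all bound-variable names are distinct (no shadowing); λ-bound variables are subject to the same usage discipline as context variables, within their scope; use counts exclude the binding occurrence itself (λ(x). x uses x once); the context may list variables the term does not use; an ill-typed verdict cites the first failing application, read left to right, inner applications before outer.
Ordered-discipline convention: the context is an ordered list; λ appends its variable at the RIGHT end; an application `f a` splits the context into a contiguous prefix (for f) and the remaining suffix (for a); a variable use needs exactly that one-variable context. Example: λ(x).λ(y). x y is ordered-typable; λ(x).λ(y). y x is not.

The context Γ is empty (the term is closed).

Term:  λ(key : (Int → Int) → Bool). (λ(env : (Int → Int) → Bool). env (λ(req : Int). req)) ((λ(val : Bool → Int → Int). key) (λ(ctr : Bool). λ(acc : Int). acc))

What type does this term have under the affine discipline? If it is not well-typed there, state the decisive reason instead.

term : ((Int → Int) → Bool) → Bool
variable uses: key (λ-bound): 1×, env (λ-bound): 1×, req (λ-bound): 1×, val (λ-bound): 0×, ctr (λ-bound): 0×, acc (λ-bound): 1×
use order (left to right): env, req, key, acc
typing: the term checks, with type ((Int → Int) → Bool) → Bool
summary: ordered ✗, linear ✗, affine ✓, relevant ✗, unrestricted ✓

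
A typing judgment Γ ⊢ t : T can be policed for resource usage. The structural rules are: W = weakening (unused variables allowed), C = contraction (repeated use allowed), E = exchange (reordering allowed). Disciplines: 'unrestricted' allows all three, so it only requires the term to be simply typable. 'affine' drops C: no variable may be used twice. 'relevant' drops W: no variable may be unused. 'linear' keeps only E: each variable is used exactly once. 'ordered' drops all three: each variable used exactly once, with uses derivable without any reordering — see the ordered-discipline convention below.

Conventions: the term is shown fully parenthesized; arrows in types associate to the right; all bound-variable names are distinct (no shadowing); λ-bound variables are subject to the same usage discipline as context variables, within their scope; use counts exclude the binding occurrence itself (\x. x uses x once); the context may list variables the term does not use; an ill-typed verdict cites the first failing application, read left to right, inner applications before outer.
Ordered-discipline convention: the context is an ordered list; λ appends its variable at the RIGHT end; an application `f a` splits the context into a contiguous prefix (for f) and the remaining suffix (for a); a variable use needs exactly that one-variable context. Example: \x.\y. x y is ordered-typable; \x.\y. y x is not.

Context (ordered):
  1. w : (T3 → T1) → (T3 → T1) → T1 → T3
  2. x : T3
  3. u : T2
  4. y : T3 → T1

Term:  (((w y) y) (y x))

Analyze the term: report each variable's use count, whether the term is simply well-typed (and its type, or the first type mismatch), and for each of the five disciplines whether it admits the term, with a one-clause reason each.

counts: w ×1, x ×1, u ×0, y ×3
use order (left to right): w, y, y, y, x
typing: the term checks, with type T3
ordered: ✗, needs contraction — y ×3; u never used (weakening)
linear: ✗, needs contraction — y ×3; u never used (weakening)
affine: ✗, needs contraction — y ×3
relevant: ✗, u never used (weakening)
unrestricted: ✓, well-typed at T3; no restrictions here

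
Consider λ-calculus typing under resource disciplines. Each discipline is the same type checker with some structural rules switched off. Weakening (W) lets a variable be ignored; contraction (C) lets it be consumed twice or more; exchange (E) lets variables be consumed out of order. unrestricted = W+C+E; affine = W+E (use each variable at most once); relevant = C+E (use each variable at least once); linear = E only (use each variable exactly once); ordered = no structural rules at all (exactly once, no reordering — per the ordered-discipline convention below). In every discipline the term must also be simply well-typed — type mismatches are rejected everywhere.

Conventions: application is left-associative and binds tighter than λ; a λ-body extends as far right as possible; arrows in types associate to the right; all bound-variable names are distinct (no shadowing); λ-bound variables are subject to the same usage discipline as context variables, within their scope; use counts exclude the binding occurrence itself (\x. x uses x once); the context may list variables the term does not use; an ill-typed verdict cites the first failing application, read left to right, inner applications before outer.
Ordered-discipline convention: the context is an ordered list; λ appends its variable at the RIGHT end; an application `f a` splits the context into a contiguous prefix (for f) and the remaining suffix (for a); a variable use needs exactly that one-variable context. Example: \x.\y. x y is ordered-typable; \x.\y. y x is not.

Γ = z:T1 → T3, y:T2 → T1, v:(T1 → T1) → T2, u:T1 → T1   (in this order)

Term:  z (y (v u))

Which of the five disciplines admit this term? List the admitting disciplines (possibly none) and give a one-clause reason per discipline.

admitting disciplines: ordered, linear, affine, relevant, unrestricted
usage: z: 1×, y: 1×, v: 1×, u: 1×
order of uses: z, y, v, u
typing: the term checks, with type T3
ordered ✓ (single-use (z, y, v, u), ordered derivation ok)
linear ✓ (each of z, y, v, u used exactly once)
affine ✓ (no duplicate uses among z, y, v, u)
relevant ✓ (every one of z, y, v, u appears)
unrestricted ✓ (type-checks (T3) and nothing is barred)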